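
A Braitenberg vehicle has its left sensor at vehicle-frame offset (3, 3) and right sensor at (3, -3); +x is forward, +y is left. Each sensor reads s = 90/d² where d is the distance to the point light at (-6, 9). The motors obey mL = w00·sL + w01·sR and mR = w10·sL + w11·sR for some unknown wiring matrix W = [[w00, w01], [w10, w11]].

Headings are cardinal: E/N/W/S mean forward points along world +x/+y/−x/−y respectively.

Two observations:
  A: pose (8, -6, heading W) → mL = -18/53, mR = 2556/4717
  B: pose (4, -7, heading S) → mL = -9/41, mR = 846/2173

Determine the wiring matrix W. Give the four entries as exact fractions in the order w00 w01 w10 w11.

obs A: pose=(8,-6,W) → sL=18/89, sR=18/53, mL=-18/53, mR=2556/4717
obs B: pose=(4,-7,S) → sL=9/53, sR=9/41, mL=-9/41, mR=846/2173
sensor matrix S = [[18/89, 18/53], [9/53, 9/41]]; det S = -136080/10250041
solve [mL_A; mL_B] = S·[w00; w01] and [mR_A; mR_B] = S·[w10; w11]:
  w00 = 0, w01 = -1, w10 = 1, w11 = 1

0 -1 1 1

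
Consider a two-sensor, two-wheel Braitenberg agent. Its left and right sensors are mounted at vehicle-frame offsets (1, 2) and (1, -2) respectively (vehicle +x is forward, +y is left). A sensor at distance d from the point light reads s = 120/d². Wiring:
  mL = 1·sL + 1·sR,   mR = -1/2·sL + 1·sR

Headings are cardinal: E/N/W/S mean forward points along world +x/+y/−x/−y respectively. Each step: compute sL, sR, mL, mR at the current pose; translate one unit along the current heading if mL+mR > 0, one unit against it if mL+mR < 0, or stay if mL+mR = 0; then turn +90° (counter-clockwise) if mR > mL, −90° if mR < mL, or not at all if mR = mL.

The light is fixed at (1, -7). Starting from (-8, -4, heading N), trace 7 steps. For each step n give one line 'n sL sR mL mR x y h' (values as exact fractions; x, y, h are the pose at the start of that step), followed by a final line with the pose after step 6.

0 120/137 24/13 4848/1781 2508/1781 -8 -4 N
1 6/5 30/17 252/85 99/85 -8 -3 E
2 8/3 120/109 1232/327 -76/327 -7 -3 S
3 60/41 60/53 5640/2173 870/2173 -7 -4 W
4 120/137 24/13 4848/1781 2508/1781 -8 -4 N
5 6/5 30/17 252/85 99/85 -8 -3 E
6 8/3 120/109 1232/327 -76/327 -7 -3 S
final -7 -4 W

n=0: pose=(-8,-4,N); sL=120/137, sR=24/13; mL=4848/1781, mR=2508/1781; mL+mR=7356/1781 → advance +1; mR−mL=-180/137 → turn -1·90°
n=1: pose=(-8,-3,E); sL=6/5, sR=30/17; mL=252/85, mR=99/85; mL+mR=351/85 → advance +1; mR−mL=-9/5 → turn -1·90°
n=2: pose=(-7,-3,S); sL=8/3, sR=120/109; mL=1232/327, mR=-76/327; mL+mR=1156/327 → advance +1; mR−mL=-4 → turn -1·90°
n=3: pose=(-7,-4,W); sL=60/41, sR=60/53; mL=5640/2173, mR=870/2173; mL+mR=6510/2173 → advance +1; mR−mL=-90/41 → turn -1·90°
n=4: pose=(-8,-4,N); sL=120/137, sR=24/13; mL=4848/1781, mR=2508/1781; mL+mR=7356/1781 → advance +1; mR−mL=-180/137 → turn -1·90°
n=5: pose=(-8,-3,E); sL=6/5, sR=30/17; mL=252/85, mR=99/85; mL+mR=351/85 → advance +1; mR−mL=-9/5 → turn -1·90°
n=6: pose=(-7,-3,S); sL=8/3, sR=120/109; mL=1232/327, mR=-76/327; mL+mR=1156/327 → advance +1; mR−mL=-4 → turn -1·90°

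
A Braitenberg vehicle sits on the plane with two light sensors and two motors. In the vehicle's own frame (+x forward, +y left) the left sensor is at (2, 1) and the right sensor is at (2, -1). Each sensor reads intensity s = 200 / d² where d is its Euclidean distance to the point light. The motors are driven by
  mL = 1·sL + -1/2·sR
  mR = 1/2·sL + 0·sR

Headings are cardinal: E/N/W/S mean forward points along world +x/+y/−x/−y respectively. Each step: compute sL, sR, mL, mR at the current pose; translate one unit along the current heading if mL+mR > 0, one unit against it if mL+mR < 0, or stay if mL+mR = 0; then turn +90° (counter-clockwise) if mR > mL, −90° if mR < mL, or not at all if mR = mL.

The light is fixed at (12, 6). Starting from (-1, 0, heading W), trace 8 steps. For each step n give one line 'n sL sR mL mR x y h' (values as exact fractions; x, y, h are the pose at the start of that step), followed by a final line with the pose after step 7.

0 100/137 4/5 226/685 50/137 -1 0 W
1 200/233 200/289 34500/67337 100/233 -2 0 S
2 5/8 50/73 165/584 5/16 -2 -1 W
3 200/277 200/337 39700/93349 100/277 -3 -1 S
4 20/37 100/169 1530/6253 10/37 -3 -2 W
5 8/13 200/389 1812/5057 4/13 -4 -2 S
6 25/53 50/97 1100/5141 25/106 -4 -3 W
7 200/377 40/89 10260/33553 100/377 -5 -3 S
final -5 -4 W

n=0: pose=(-1,0,W); sL=100/137, sR=4/5; mL=226/685, mR=50/137; mL+mR=476/685 → advance +1; mR−mL=24/685 → turn +1·90°
n=1: pose=(-2,0,S); sL=200/233, sR=200/289; mL=34500/67337, mR=100/233; mL+mR=63400/67337 → advance +1; mR−mL=-5600/67337 → turn -1·90°
n=2: pose=(-2,-1,W); sL=5/8, sR=50/73; mL=165/584, mR=5/16; mL+mR=695/1168 → advance +1; mR−mL=35/1168 → turn +1·90°
n=3: pose=(-3,-1,S); sL=200/277, sR=200/337; mL=39700/93349, mR=100/277; mL+mR=73400/93349 → advance +1; mR−mL=-6000/93349 → turn -1·90°
n=4: pose=(-3,-2,W); sL=20/37, sR=100/169; mL=1530/6253, mR=10/37; mL+mR=3220/6253 → advance +1; mR−mL=160/6253 → turn +1·90°
n=5: pose=(-4,-2,S); sL=8/13, sR=200/389; mL=1812/5057, mR=4/13; mL+mR=3368/5057 → advance +1; mR−mL=-256/5057 → turn -1·90°
n=6: pose=(-4,-3,W); sL=25/53, sR=50/97; mL=1100/5141, mR=25/106; mL+mR=4625/10282 → advance +1; mR−mL=225/10282 → turn +1·90°
n=7: pose=(-5,-3,S); sL=200/377, sR=40/89; mL=10260/33553, mR=100/377; mL+mR=19160/33553 → advance +1; mR−mL=-1360/33553 → turn -1·90°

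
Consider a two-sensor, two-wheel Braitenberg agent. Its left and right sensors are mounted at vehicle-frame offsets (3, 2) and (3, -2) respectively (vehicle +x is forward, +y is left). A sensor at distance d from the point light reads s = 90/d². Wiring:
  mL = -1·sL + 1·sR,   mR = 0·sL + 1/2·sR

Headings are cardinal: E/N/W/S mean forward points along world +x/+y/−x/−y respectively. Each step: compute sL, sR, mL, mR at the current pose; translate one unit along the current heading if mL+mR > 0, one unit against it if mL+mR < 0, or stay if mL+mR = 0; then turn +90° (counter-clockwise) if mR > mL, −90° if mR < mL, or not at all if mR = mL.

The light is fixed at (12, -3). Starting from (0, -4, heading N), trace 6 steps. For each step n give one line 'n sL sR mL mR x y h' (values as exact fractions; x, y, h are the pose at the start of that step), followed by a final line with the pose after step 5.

n=0: pose=(0,-4,N); sL=9/20, sR=45/52; mL=27/65, mR=45/104; mL+mR=441/520 → advance +1; mR−mL=9/520 → turn +1·90°
n=1: pose=(0,-3,W); sL=90/229, sR=90/229; mL=0, mR=45/229; mL+mR=45/229 → advance +1; mR−mL=45/229 → turn +1·90°
n=2: pose=(-1,-3,S); sL=9/13, sR=5/13; mL=-4/13, mR=5/26; mL+mR=-3/26 → advance -1; mR−mL=1/2 → turn +1·90°
n=3: pose=(-1,-2,E); sL=90/109, sR=90/101; mL=720/11009, mR=45/101; mL+mR=5625/11009 → advance +1; mR−mL=4185/11009 → turn +1·90°
n=4: pose=(0,-2,N); sL=45/106, sR=45/58; mL=540/1537, mR=45/116; mL+mR=4545/6148 → advance +1; mR−mL=225/6148 → turn +1·90°
n=5: pose=(0,-1,W); sL=2/5, sR=90/241; mL=-32/1205, mR=45/241; mL+mR=193/1205 → advance +1; mR−mL=257/1205 → turn +1·90°

0 9/20 45/52 27/65 45/104 0 -4 N
1 90/229 90/229 0 45/229 0 -3 W
2 9/13 5/13 -4/13 5/26 -1 -3 S
3 90/109 90/101 720/11009 45/101 -1 -2 E
4 45/106 45/58 540/1537 45/116 0 -2 N
5 2/5 90/241 -32/1205 45/241 0 -1 W
final -1 -1 S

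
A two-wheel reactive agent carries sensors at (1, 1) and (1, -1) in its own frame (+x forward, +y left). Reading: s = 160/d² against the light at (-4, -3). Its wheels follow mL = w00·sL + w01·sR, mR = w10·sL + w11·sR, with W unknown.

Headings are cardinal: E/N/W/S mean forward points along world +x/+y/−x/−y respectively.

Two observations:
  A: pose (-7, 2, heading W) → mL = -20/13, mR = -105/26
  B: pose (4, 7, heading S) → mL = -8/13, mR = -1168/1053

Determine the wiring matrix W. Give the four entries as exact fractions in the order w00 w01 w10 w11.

obs A: pose=(-7,2,W) → sL=5, sR=40/13, mL=-20/13, mR=-105/26
obs B: pose=(4,7,S) → sL=80/81, sR=16/13, mL=-8/13, mR=-1168/1053
sensor matrix S = [[5, 40/13], [80/81, 16/13]]; det S = 3280/1053
solve [mL_A; mL_B] = S·[w00; w01] and [mR_A; mR_B] = S·[w10; w11]:
  w00 = 0, w01 = -1/2, w10 = -1/2, w11 = -1/2

0 -1/2 -1/2 -1/2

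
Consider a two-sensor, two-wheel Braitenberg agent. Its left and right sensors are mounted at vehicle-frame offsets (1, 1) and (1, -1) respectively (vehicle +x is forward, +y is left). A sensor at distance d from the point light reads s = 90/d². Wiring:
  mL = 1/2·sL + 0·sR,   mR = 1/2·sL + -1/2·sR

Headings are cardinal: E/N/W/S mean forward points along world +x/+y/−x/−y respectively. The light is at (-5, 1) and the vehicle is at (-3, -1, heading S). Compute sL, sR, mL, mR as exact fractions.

left sensor world pos  = (-2, -2); dL² = 18
right sensor world pos = (-4, -2); dR² = 10
sL = 90/18 = 5
sR = 90/10 = 9
mL = 1/2·sL + 0·sR = 5/2
mR = 1/2·sL + -1/2·sR = -2

5 9 5/2 -2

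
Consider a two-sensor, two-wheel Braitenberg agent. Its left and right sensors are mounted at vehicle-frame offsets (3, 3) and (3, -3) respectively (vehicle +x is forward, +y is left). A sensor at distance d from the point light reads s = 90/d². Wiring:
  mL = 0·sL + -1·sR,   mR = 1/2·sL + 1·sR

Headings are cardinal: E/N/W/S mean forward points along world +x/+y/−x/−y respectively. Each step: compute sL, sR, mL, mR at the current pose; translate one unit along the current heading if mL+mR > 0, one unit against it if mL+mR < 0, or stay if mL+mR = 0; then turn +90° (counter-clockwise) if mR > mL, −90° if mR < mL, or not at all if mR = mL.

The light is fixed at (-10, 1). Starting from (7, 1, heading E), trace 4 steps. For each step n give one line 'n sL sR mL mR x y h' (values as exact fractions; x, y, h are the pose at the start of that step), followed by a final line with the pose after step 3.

n=0: pose=(7,1,E); sL=90/409, sR=90/409; mL=-90/409, mR=135/409; mL+mR=45/409 → advance +1; mR−mL=225/409 → turn +1·90°
n=1: pose=(8,1,N); sL=5/13, sR=1/5; mL=-1/5, mR=51/130; mL+mR=5/26 → advance +1; mR−mL=77/130 → turn +1·90°
n=2: pose=(8,2,W); sL=90/229, sR=90/241; mL=-90/241, mR=31455/55189; mL+mR=45/229 → advance +1; mR−mL=52065/55189 → turn +1·90°
n=3: pose=(7,2,S); sL=45/202, sR=9/20; mL=-9/20, mR=567/1010; mL+mR=45/404 → advance +1; mR−mL=2043/2020 → turn +1·90°

0 90/409 90/409 -90/409 135/409 7 1 E
1 5/13 1/5 -1/5 51/130 8 1 N
2 90/229 90/241 -90/241 31455/55189 8 2 W
3 45/202 9/20 -9/20 567/1010 7 2 S
final 7 1 E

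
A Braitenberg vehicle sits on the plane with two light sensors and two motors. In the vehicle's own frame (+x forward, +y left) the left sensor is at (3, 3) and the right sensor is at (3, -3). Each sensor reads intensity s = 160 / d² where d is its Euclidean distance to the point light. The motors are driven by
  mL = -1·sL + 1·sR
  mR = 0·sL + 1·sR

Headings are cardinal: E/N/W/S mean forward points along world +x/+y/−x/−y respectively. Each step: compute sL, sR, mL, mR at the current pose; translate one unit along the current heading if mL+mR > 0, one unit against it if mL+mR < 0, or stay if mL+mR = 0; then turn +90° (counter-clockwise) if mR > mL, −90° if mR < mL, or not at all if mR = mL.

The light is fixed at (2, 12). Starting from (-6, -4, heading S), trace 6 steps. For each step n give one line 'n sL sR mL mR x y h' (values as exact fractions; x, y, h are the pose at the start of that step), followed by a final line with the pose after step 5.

n=0: pose=(-6,-4,S); sL=80/193, sR=80/241; mL=-3840/46513, mR=80/241; mL+mR=11600/46513 → advance +1; mR−mL=80/193 → turn +1·90°
n=1: pose=(-6,-5,E); sL=160/221, sR=32/85; mL=-384/1105, mR=32/85; mL+mR=32/1105 → advance +1; mR−mL=160/221 → turn +1·90°
n=2: pose=(-5,-5,N); sL=20/37, sR=40/53; mL=420/1961, mR=40/53; mL+mR=1900/1961 → advance +1; mR−mL=20/37 → turn +1·90°
n=3: pose=(-5,-4,W); sL=160/461, sR=160/269; mL=30720/124009, mR=160/269; mL+mR=104480/124009 → advance +1; mR−mL=160/461 → turn +1·90°
n=4: pose=(-6,-4,S); sL=80/193, sR=80/241; mL=-3840/46513, mR=80/241; mL+mR=11600/46513 → advance +1; mR−mL=80/193 → turn +1·90°
n=5: pose=(-6,-5,E); sL=160/221, sR=32/85; mL=-384/1105, mR=32/85; mL+mR=32/1105 → advance +1; mR−mL=160/221 → turn +1·90°

0 80/193 80/241 -3840/46513 80/241 -6 -4 S
1 160/221 32/85 -384/1105 32/85 -6 -5 E
2 20/37 40/53 420/1961 40/53 -5 -5 N
3 160/461 160/269 30720/124009 160/269 -5 -4 W
4 80/193 80/241 -3840/46513 80/241 -6 -4 S
5 160/221 32/85 -384/1105 32/85 -6 -5 E
final -5 -5 N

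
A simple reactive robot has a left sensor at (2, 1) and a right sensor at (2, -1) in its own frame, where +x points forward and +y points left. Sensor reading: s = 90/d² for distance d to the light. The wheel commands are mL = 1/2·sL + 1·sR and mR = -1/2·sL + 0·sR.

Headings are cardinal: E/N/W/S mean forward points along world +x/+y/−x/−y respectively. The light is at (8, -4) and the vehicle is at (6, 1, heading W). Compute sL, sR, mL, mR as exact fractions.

left sensor world pos  = (4, 0); dL² = 32
right sensor world pos = (4, 2); dR² = 52
sL = 90/32 = 45/16
sR = 90/52 = 45/26
mL = 1/2·sL + 1·sR = 1305/416
mR = -1/2·sL + 0·sR = -45/32

45/16 45/26 1305/416 -45/32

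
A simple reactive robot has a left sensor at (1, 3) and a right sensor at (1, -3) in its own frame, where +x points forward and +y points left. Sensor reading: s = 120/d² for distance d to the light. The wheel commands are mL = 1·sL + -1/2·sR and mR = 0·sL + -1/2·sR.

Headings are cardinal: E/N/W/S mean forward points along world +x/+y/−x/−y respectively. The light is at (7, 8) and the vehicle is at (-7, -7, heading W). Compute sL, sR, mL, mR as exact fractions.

left sensor world pos  = (-8, -10); dL² = 549
right sensor world pos = (-8, -4); dR² = 369
sL = 120/549 = 40/183
sR = 120/369 = 40/123
mL = 1·sL + -1/2·sR = 140/2501
mR = 0·sL + -1/2·sR = -20/123

40/183 40/123 140/2501 -20/123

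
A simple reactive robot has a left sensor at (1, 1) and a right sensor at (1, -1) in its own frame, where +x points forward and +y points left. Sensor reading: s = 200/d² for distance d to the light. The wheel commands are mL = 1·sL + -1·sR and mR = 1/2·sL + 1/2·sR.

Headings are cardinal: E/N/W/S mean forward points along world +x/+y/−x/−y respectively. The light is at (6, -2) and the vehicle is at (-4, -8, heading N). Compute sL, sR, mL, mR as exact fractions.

left sensor world pos  = (-5, -7); dL² = 146
right sensor world pos = (-3, -7); dR² = 106
sL = 200/146 = 100/73
sR = 200/106 = 100/53
mL = 1·sL + -1·sR = -2000/3869
mR = 1/2·sL + 1/2·sR = 6300/3869

100/73 100/53 -2000/3869 6300/3869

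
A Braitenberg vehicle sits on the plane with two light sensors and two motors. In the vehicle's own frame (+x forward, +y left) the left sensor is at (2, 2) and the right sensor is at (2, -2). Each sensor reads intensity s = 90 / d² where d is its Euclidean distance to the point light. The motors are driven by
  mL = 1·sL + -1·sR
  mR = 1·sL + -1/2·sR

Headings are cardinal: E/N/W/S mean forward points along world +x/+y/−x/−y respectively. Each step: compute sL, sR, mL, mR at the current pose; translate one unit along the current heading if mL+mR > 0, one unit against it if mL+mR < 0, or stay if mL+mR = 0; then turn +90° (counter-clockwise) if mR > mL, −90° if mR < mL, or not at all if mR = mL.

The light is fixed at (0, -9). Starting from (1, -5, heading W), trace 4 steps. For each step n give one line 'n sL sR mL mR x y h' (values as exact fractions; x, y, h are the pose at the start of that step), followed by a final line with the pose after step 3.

n=0: pose=(1,-5,W); sL=18, sR=90/37; mL=576/37, mR=621/37; mL+mR=1197/37 → advance +1; mR−mL=45/37 → turn +1·90°
n=1: pose=(0,-5,S); sL=45/4, sR=45/4; mL=0, mR=45/8; mL+mR=45/8 → advance +1; mR−mL=45/8 → turn +1·90°
n=2: pose=(0,-6,E); sL=90/29, sR=18; mL=-432/29, mR=-171/29; mL+mR=-603/29 → advance -1; mR−mL=9 → turn +1·90°
n=3: pose=(-1,-6,N); sL=45/17, sR=45/13; mL=-180/221, mR=405/442; mL+mR=45/442 → advance +1; mR−mL=45/26 → turn +1·90°

0 18 90/37 576/37 621/37 1 -5 W
1 45/4 45/4 0 45/8 0 -5 S
2 90/29 18 -432/29 -171/29 0 -6 E
3 45/17 45/13 -180/221 405/442 -1 -6 N
final -1 -5 W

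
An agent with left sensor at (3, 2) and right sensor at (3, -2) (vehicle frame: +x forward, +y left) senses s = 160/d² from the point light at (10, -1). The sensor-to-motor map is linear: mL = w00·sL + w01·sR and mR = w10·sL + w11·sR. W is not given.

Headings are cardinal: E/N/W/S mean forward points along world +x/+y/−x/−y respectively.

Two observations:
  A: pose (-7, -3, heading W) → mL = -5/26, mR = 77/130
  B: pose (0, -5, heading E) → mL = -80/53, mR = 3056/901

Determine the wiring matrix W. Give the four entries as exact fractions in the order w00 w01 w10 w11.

-1/2 0 1/2 1

obs A: pose=(-7,-3,W) → sL=5/13, sR=2/5, mL=-5/26, mR=77/130
obs B: pose=(0,-5,E) → sL=160/53, sR=32/17, mL=-80/53, mR=3056/901
sensor matrix S = [[5/13, 2/5], [160/53, 32/17]]; det S = -5664/11713
solve [mL_A; mL_B] = S·[w00; w01] and [mR_A; mR_B] = S·[w10; w11]:
  w00 = -1/2, w01 = 0, w10 = 1/2, w11 = 1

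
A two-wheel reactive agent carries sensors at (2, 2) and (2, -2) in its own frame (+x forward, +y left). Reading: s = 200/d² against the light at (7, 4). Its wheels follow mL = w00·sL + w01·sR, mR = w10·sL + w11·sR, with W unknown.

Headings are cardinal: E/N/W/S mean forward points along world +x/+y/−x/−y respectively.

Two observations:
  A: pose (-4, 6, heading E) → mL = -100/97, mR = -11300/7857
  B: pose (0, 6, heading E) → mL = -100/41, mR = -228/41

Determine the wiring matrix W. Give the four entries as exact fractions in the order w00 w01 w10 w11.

-1/2 0 1/2 -1

obs A: pose=(-4,6,E) → sL=200/97, sR=200/81, mL=-100/97, mR=-11300/7857
obs B: pose=(0,6,E) → sL=200/41, sR=8, mL=-100/41, mR=-228/41
sensor matrix S = [[200/97, 200/81], [200/41, 8]]; det S = 1433600/322137
solve [mL_A; mL_B] = S·[w00; w01] and [mR_A; mR_B] = S·[w10; w11]:
  w00 = -1/2, w01 = 0, w10 = 1/2, w11 = -1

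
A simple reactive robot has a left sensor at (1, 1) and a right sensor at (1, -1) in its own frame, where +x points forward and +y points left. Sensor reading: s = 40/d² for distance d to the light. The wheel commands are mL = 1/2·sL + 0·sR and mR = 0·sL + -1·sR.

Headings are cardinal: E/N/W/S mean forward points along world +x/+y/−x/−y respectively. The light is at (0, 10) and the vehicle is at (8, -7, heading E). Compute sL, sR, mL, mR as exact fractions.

40/337 8/81 20/337 -8/81

left sensor world pos  = (9, -6); dL² = 337
right sensor world pos = (9, -8); dR² = 405
sL = 40/337 = 40/337
sR = 40/405 = 8/81
mL = 1/2·sL + 0·sR = 20/337
mR = 0·sL + -1·sR = -8/81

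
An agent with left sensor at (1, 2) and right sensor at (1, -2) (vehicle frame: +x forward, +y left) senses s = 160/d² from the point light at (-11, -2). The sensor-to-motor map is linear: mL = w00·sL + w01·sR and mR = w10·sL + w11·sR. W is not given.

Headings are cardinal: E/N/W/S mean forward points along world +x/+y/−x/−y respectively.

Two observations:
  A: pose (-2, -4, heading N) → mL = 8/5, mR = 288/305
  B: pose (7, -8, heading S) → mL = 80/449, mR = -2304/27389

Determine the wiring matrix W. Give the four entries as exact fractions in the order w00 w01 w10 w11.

obs A: pose=(-2,-4,N) → sL=16/5, sR=80/61, mL=8/5, mR=288/305
obs B: pose=(7,-8,S) → sL=160/449, sR=32/61, mL=80/449, mR=-2304/27389
sensor matrix S = [[16/5, 80/61], [160/449, 32/61]]; det S = 165888/136945
solve [mL_A; mL_B] = S·[w00; w01] and [mR_A; mR_B] = S·[w10; w11]:
  w00 = 1/2, w01 = 0, w10 = 1/2, w11 = -1/2

1/2 0 1/2 -1/2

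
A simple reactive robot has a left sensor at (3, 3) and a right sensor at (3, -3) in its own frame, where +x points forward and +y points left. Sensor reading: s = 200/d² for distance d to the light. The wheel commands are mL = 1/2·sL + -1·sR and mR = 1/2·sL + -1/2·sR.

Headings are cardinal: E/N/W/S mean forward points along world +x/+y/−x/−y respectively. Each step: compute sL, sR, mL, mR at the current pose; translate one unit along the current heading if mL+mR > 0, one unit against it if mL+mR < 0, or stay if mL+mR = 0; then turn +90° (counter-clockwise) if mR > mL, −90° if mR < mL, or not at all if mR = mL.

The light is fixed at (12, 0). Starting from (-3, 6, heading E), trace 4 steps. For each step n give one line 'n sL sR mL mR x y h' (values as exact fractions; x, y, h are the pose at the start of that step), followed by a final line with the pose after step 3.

n=0: pose=(-3,6,E); sL=8/9, sR=200/153; mL=-44/51, mR=-32/153; mL+mR=-164/153 → advance -1; mR−mL=100/153 → turn +1·90°
n=1: pose=(-4,6,N); sL=100/221, sR=4/5; mL=-634/1105, mR=-192/1105; mL+mR=-826/1105 → advance -1; mR−mL=2/5 → turn +1·90°
n=2: pose=(-4,5,W); sL=40/73, sR=8/17; mL=-244/1241, mR=48/1241; mL+mR=-196/1241 → advance -1; mR−mL=4/17 → turn +1·90°
n=3: pose=(-3,5,S); sL=50/37, sR=25/41; mL=100/1517, mR=1125/3034; mL+mR=1325/3034 → advance +1; mR−mL=25/82 → turn +1·90°

0 8/9 200/153 -44/51 -32/153 -3 6 E
1 100/221 4/5 -634/1105 -192/1105 -4 6 N
2 40/73 8/17 -244/1241 48/1241 -4 5 W
3 50/37 25/41 100/1517 1125/3034 -3 5 S
final -3 4 E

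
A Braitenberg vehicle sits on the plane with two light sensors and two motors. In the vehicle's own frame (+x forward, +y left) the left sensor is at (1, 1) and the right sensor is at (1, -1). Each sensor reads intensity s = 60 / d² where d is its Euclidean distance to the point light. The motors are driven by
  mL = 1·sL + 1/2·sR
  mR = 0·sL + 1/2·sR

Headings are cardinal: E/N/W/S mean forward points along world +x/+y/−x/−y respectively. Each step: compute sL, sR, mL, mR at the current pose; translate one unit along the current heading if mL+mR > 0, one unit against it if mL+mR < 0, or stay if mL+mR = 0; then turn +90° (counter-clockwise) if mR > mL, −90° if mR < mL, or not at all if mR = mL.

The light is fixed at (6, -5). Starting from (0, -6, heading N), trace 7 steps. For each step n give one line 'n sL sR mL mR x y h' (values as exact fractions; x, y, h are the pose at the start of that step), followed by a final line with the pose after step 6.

n=0: pose=(0,-6,N); sL=60/49, sR=12/5; mL=594/245, mR=6/5; mL+mR=888/245 → advance +1; mR−mL=-60/49 → turn -1·90°
n=1: pose=(0,-5,E); sL=30/13, sR=30/13; mL=45/13, mR=15/13; mL+mR=60/13 → advance +1; mR−mL=-30/13 → turn -1·90°
n=2: pose=(1,-5,S); sL=60/17, sR=60/37; mL=2730/629, mR=30/37; mL+mR=3240/629 → advance +1; mR−mL=-60/17 → turn -1·90°
n=3: pose=(1,-6,W); sL=3/2, sR=5/3; mL=7/3, mR=5/6; mL+mR=19/6 → advance +1; mR−mL=-3/2 → turn -1·90°
n=4: pose=(0,-6,N); sL=60/49, sR=12/5; mL=594/245, mR=6/5; mL+mR=888/245 → advance +1; mR−mL=-60/49 → turn -1·90°
n=5: pose=(0,-5,E); sL=30/13, sR=30/13; mL=45/13, mR=15/13; mL+mR=60/13 → advance +1; mR−mL=-30/13 → turn -1·90°
n=6: pose=(1,-5,S); sL=60/17, sR=60/37; mL=2730/629, mR=30/37; mL+mR=3240/629 → advance +1; mR−mL=-60/17 → turn -1·90°

0 60/49 12/5 594/245 6/5 0 -6 N
1 30/13 30/13 45/13 15/13 0 -5 E
2 60/17 60/37 2730/629 30/37 1 -5 S
3 3/2 5/3 7/3 5/6 1 -6 W
4 60/49 12/5 594/245 6/5 0 -6 N
5 30/13 30/13 45/13 15/13 0 -5 E
6 60/17 60/37 2730/629 30/37 1 -5 S
final 1 -6 W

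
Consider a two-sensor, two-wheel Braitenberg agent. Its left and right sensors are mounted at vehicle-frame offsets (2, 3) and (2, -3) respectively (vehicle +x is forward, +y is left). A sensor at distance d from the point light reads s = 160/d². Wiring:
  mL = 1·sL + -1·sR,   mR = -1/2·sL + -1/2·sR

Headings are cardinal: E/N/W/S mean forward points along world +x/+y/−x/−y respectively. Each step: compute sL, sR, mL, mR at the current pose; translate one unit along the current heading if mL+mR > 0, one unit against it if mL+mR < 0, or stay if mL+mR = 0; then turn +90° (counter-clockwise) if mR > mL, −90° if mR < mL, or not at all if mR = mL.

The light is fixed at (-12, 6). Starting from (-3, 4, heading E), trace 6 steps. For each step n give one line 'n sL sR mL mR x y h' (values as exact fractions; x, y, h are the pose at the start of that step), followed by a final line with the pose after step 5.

0 80/61 80/73 960/4453 -5360/4453 -3 4 E
1 160/137 160/41 -15360/5617 -14240/5617 -4 4 S
2 20/13 40/29 60/377 -550/377 -4 5 E
3 160/109 32/5 -2688/545 -2144/545 -5 5 S
4 16/9 16/9 0 -16/9 -5 6 E
5 32/17 160/13 -2304/221 -1568/221 -6 6 S
final -6 7 E

n=0: pose=(-3,4,E); sL=80/61, sR=80/73; mL=960/4453, mR=-5360/4453; mL+mR=-4400/4453 → advance -1; mR−mL=-6320/4453 → turn -1·90°
n=1: pose=(-4,4,S); sL=160/137, sR=160/41; mL=-15360/5617, mR=-14240/5617; mL+mR=-29600/5617 → advance -1; mR−mL=1120/5617 → turn +1·90°
n=2: pose=(-4,5,E); sL=20/13, sR=40/29; mL=60/377, mR=-550/377; mL+mR=-490/377 → advance -1; mR−mL=-610/377 → turn -1·90°
n=3: pose=(-5,5,S); sL=160/109, sR=32/5; mL=-2688/545, mR=-2144/545; mL+mR=-4832/545 → advance -1; mR−mL=544/545 → turn +1·90°
n=4: pose=(-5,6,E); sL=16/9, sR=16/9; mL=0, mR=-16/9; mL+mR=-16/9 → advance -1; mR−mL=-16/9 → turn -1·90°
n=5: pose=(-6,6,S); sL=32/17, sR=160/13; mL=-2304/221, mR=-1568/221; mL+mR=-3872/221 → advance -1; mR−mL=736/221 → turn +1·90°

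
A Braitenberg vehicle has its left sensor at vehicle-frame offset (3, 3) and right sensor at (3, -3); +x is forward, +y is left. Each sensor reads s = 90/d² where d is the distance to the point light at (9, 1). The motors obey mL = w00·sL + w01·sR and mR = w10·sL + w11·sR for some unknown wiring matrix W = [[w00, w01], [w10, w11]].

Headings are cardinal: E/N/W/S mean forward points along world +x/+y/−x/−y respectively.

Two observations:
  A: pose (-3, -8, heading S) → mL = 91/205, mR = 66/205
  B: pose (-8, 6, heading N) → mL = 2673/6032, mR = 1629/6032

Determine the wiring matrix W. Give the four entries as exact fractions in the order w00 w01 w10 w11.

obs A: pose=(-3,-8,S) → sL=2/5, sR=10/41, mL=91/205, mR=66/205
obs B: pose=(-8,6,N) → sL=45/232, sR=9/26, mL=2673/6032, mR=1629/6032
sensor matrix S = [[2/5, 10/41], [45/232, 9/26]]; det S = 28179/309140
solve [mL_A; mL_B] = S·[w00; w01] and [mR_A; mR_B] = S·[w10; w11]:
  w00 = 1/2, w01 = 1, w10 = 1/2, w11 = 1/2

1/2 1 1/2 1/2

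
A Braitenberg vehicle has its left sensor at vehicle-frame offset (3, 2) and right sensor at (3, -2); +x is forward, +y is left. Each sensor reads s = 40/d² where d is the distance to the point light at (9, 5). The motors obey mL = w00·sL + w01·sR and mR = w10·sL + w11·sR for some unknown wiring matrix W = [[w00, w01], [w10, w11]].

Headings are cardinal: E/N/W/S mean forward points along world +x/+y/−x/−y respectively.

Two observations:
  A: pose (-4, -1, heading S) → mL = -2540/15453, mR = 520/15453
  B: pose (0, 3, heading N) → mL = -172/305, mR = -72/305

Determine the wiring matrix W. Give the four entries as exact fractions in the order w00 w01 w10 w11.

-1/2 -1/2 1/2 -1/2

obs A: pose=(-4,-1,S) → sL=20/101, sR=20/153, mL=-2540/15453, mR=520/15453
obs B: pose=(0,3,N) → sL=20/61, sR=4/5, mL=-172/305, mR=-72/305
sensor matrix S = [[20/101, 20/153], [20/61, 4/5]]; det S = 108928/942633
solve [mL_A; mL_B] = S·[w00; w01] and [mR_A; mR_B] = S·[w10; w11]:
  w00 = -1/2, w01 = -1/2, w10 = 1/2, w11 = -1/2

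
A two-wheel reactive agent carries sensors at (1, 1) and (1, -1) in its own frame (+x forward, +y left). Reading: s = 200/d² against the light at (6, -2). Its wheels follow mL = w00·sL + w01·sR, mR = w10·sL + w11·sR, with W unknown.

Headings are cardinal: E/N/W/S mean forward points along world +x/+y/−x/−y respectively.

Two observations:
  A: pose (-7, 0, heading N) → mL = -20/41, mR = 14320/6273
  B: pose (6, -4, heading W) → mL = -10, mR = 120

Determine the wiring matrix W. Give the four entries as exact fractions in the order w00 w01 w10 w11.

-1/2 0 1 1

obs A: pose=(-7,0,N) → sL=40/41, sR=200/153, mL=-20/41, mR=14320/6273
obs B: pose=(6,-4,W) → sL=20, sR=100, mL=-10, mR=120
sensor matrix S = [[40/41, 200/153], [20, 100]]; det S = 448000/6273
solve [mL_A; mL_B] = S·[w00; w01] and [mR_A; mR_B] = S·[w10; w11]:
  w00 = -1/2, w01 = 0, w10 = 1, w11 = 1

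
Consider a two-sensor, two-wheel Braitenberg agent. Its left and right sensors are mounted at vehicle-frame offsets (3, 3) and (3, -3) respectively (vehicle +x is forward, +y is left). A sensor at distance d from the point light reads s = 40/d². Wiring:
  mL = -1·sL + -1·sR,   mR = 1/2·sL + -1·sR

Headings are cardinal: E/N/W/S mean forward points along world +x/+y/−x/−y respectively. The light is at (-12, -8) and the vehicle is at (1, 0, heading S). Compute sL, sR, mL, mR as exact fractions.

left sensor world pos  = (4, -3); dL² = 281
right sensor world pos = (-2, -3); dR² = 125
sL = 40/281 = 40/281
sR = 40/125 = 8/25
mL = -1·sL + -1·sR = -3248/7025
mR = 1/2·sL + -1·sR = -1748/7025

40/281 8/25 -3248/7025 -1748/7025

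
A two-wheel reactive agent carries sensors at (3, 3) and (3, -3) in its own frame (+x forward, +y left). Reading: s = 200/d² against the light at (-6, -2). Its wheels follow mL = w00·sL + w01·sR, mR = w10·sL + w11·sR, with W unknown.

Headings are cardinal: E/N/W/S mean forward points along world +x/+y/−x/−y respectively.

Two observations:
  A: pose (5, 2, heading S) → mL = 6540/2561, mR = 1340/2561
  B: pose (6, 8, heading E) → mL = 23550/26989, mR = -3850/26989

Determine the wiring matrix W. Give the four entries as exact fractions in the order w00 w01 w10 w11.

obs A: pose=(5,2,S) → sL=200/197, sR=40/13, mL=6540/2561, mR=1340/2561
obs B: pose=(6,8,E) → sL=100/197, sR=100/137, mL=23550/26989, mR=-3850/26989
sensor matrix S = [[200/197, 40/13], [100/197, 100/137]]; det S = -288000/350857
solve [mL_A; mL_B] = S·[w00; w01] and [mR_A; mR_B] = S·[w10; w11]:
  w00 = 1, w01 = 1/2, w10 = -1, w11 = 1/2

1 1/2 -1 1/2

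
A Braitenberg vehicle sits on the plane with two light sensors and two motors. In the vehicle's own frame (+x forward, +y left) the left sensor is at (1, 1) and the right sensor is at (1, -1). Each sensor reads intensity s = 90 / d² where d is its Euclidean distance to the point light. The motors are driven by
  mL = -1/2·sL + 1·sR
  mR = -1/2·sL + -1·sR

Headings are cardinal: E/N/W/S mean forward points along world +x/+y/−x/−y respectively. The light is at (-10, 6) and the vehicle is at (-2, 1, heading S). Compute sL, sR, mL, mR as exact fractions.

left sensor world pos  = (-1, 0); dL² = 117
right sensor world pos = (-3, 0); dR² = 85
sL = 90/117 = 10/13
sR = 90/85 = 18/17
mL = -1/2·sL + 1·sR = 149/221
mR = -1/2·sL + -1·sR = -319/221

10/13 18/17 149/221 -319/221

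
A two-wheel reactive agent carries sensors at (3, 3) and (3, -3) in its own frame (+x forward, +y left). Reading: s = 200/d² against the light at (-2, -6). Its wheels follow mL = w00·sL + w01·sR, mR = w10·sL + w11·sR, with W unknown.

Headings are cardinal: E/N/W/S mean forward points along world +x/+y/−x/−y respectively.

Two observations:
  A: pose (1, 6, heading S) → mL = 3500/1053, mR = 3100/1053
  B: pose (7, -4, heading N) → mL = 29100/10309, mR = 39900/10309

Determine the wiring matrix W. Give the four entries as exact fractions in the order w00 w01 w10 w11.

1/2 1 1 1/2

obs A: pose=(1,6,S) → sL=200/117, sR=200/81, mL=3500/1053, mR=3100/1053
obs B: pose=(7,-4,N) → sL=200/61, sR=200/169, mL=29100/10309, mR=39900/10309
sensor matrix S = [[200/117, 200/81], [200/61, 200/169]]; det S = -65920000/10855377
solve [mL_A; mL_B] = S·[w00; w01] and [mR_A; mR_B] = S·[w10; w11]:
  w00 = 1/2, w01 = 1, w10 = 1, w11 = 1/2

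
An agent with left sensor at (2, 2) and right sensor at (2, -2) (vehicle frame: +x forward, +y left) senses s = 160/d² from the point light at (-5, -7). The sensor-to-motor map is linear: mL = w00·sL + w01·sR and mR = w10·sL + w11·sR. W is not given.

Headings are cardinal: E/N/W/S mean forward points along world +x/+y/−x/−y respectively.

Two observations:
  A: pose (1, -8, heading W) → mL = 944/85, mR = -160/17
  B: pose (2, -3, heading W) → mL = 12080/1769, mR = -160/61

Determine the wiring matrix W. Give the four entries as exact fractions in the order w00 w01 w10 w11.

obs A: pose=(1,-8,W) → sL=32/5, sR=160/17, mL=944/85, mR=-160/17
obs B: pose=(2,-3,W) → sL=160/29, sR=160/61, mL=12080/1769, mR=-160/61
sensor matrix S = [[32/5, 160/17], [160/29, 160/61]]; det S = -1056768/30073
solve [mL_A; mL_B] = S·[w00; w01] and [mR_A; mR_B] = S·[w10; w11]:
  w00 = 1, w01 = 1/2, w10 = 0, w11 = -1

1 1/2 0 -1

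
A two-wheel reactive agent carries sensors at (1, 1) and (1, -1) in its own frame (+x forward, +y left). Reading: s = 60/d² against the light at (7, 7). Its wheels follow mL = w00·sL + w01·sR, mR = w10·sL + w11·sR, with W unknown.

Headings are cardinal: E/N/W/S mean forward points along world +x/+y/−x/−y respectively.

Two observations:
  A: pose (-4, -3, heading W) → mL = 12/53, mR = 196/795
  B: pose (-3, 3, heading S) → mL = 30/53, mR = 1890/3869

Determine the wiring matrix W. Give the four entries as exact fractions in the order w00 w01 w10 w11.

obs A: pose=(-4,-3,W) → sL=12/53, sR=4/15, mL=12/53, mR=196/795
obs B: pose=(-3,3,S) → sL=30/53, sR=30/73, mL=30/53, mR=1890/3869
sensor matrix S = [[12/53, 4/15], [30/53, 30/73]]; det S = -224/3869
solve [mL_A; mL_B] = S·[w00; w01] and [mR_A; mR_B] = S·[w10; w11]:
  w00 = 1, w01 = 0, w10 = 1/2, w11 = 1/2

1 0 1/2 1/2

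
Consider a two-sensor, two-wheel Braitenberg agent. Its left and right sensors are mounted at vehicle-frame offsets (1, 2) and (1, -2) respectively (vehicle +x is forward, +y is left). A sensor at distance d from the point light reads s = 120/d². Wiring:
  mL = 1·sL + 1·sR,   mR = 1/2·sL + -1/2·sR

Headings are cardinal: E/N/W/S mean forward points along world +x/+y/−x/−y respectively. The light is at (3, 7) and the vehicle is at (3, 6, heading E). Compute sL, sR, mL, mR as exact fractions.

left sensor world pos  = (4, 8); dL² = 2
right sensor world pos = (4, 4); dR² = 10
sL = 120/2 = 60
sR = 120/10 = 12
mL = 1·sL + 1·sR = 72
mR = 1/2·sL + -1/2·sR = 24

60 12 72 24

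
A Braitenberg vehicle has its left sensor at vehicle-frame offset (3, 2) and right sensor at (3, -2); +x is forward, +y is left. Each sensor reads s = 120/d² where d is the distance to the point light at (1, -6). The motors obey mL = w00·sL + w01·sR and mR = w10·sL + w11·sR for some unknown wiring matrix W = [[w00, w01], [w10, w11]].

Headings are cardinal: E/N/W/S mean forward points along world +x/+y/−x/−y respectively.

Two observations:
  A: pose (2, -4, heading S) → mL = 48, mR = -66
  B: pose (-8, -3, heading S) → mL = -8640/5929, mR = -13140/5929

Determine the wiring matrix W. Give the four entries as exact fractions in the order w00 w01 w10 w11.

-1 1 -1/2 -1

obs A: pose=(2,-4,S) → sL=12, sR=60, mL=48, mR=-66
obs B: pose=(-8,-3,S) → sL=120/49, sR=120/121, mL=-8640/5929, mR=-13140/5929
sensor matrix S = [[12, 60], [120/49, 120/121]]; det S = -800640/5929
solve [mL_A; mL_B] = S·[w00; w01] and [mR_A; mR_B] = S·[w10; w11]:
  w00 = -1, w01 = 1, w10 = -1/2, w11 = -1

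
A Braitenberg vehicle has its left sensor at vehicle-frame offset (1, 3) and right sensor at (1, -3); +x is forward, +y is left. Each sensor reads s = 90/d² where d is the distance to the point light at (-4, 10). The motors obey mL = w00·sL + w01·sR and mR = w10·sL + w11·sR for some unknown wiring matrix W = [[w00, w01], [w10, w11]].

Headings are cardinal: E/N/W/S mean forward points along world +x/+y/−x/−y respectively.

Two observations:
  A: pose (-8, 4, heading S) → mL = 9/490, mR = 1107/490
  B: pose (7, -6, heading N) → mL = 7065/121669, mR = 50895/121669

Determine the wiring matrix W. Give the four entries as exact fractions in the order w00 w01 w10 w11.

-1/2 1 1 1/2

obs A: pose=(-8,4,S) → sL=9/5, sR=45/49, mL=9/490, mR=1107/490
obs B: pose=(7,-6,N) → sL=90/289, sR=90/421, mL=7065/121669, mR=50895/121669
sensor matrix S = [[9/5, 45/49], [90/289, 90/421]]; det S = 589032/5961781
solve [mL_A; mL_B] = S·[w00; w01] and [mR_A; mR_B] = S·[w10; w11]:
  w00 = -1/2, w01 = 1, w10 = 1, w11 = 1/2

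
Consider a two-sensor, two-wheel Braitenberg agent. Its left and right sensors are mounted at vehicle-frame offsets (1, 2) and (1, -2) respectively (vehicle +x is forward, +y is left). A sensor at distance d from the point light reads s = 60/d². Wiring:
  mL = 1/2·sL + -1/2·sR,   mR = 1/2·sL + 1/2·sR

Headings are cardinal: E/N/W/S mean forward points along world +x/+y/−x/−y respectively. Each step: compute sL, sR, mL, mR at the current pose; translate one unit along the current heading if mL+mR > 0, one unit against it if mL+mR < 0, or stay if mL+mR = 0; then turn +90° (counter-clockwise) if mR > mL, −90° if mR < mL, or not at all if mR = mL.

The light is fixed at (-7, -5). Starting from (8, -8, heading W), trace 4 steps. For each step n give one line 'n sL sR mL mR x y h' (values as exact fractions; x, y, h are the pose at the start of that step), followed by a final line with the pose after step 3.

0 60/221 60/197 -720/43537 12540/43537 8 -8 W
1 15/68 3/8 -21/272 81/272 7 -8 S
2 60/229 20/87 320/19923 4900/19923 7 -9 E
3 30/89 30/149 900/13261 3570/13261 8 -9 N
final 8 -8 W

n=0: pose=(8,-8,W); sL=60/221, sR=60/197; mL=-720/43537, mR=12540/43537; mL+mR=60/221 → advance +1; mR−mL=60/197 → turn +1·90°
n=1: pose=(7,-8,S); sL=15/68, sR=3/8; mL=-21/272, mR=81/272; mL+mR=15/68 → advance +1; mR−mL=3/8 → turn +1·90°
n=2: pose=(7,-9,E); sL=60/229, sR=20/87; mL=320/19923, mR=4900/19923; mL+mR=60/229 → advance +1; mR−mL=20/87 → turn +1·90°
n=3: pose=(8,-9,N); sL=30/89, sR=30/149; mL=900/13261, mR=3570/13261; mL+mR=30/89 → advance +1; mR−mL=30/149 → turn +1·90°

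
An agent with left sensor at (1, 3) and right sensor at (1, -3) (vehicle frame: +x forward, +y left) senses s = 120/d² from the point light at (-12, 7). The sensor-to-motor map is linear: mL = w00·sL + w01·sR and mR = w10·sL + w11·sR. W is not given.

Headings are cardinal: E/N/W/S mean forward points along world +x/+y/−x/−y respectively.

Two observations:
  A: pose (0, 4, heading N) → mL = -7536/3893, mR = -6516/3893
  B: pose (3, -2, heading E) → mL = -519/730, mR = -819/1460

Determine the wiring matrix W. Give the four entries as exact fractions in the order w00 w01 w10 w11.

-1 -1 -1 -1/2

obs A: pose=(0,4,N) → sL=24/17, sR=120/229, mL=-7536/3893, mR=-6516/3893
obs B: pose=(3,-2,E) → sL=30/73, sR=3/10, mL=-519/730, mR=-819/1460
sensor matrix S = [[24/17, 120/229], [30/73, 3/10]]; det S = 295812/1420945
solve [mL_A; mL_B] = S·[w00; w01] and [mR_A; mR_B] = S·[w10; w11]:
  w00 = -1, w01 = -1, w10 = -1, w11 = -1/2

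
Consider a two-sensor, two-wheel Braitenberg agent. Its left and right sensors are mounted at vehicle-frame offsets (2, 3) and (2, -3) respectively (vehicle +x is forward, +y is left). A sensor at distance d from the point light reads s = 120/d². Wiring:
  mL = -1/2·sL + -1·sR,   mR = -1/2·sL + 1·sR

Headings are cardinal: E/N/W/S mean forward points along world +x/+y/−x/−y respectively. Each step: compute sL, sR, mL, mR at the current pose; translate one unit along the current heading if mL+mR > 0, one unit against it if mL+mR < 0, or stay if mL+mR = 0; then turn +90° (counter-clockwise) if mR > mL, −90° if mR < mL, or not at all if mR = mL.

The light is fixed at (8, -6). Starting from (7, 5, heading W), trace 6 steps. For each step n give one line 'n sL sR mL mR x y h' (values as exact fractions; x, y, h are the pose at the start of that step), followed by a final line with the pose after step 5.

0 120/73 24/41 -4212/2993 -708/2993 7 5 W
1 4/3 4/3 -2 2/3 8 5 S
2 120/229 24/17 -6516/3893 4476/3893 8 6 E
3 30/53 3/5 -234/265 84/265 7 6 N
4 120/73 24/41 -4212/2993 -708/2993 7 5 W
5 4/3 4/3 -2 2/3 8 5 S
final 8 6 E

n=0: pose=(7,5,W); sL=120/73, sR=24/41; mL=-4212/2993, mR=-708/2993; mL+mR=-120/73 → advance -1; mR−mL=48/41 → turn +1·90°
n=1: pose=(8,5,S); sL=4/3, sR=4/3; mL=-2, mR=2/3; mL+mR=-4/3 → advance -1; mR−mL=8/3 → turn +1·90°
n=2: pose=(8,6,E); sL=120/229, sR=24/17; mL=-6516/3893, mR=4476/3893; mL+mR=-120/229 → advance -1; mR−mL=48/17 → turn +1·90°
n=3: pose=(7,6,N); sL=30/53, sR=3/5; mL=-234/265, mR=84/265; mL+mR=-30/53 → advance -1; mR−mL=6/5 → turn +1·90°
n=4: pose=(7,5,W); sL=120/73, sR=24/41; mL=-4212/2993, mR=-708/2993; mL+mR=-120/73 → advance -1; mR−mL=48/41 → turn +1·90°
n=5: pose=(8,5,S); sL=4/3, sR=4/3; mL=-2, mR=2/3; mL+mR=-4/3 → advance -1; mR−mL=8/3 → turn +1·90°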